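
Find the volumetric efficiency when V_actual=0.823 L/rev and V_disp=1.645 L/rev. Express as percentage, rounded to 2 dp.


eta_v = (V_actual / V_disp) * 100
Ratio = 0.823 / 1.645 = 0.5003
eta_v = 0.5003 * 100 = 50.03%


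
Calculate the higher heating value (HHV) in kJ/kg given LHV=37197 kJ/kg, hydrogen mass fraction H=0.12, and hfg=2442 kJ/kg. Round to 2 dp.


HHV = LHV + hfg * 9 * H
Water addition = 2442 * 9 * 0.12 = 2637.360 kJ/kg
HHV = 37197 + 2637.360 = 39834.36 kJ/kg


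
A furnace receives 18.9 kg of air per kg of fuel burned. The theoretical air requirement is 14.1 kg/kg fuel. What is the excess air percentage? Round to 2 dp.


Excess air = actual - stoichiometric = 18.9 - 14.1 = 4.80 kg/kg fuel
Excess air % = (excess / stoich) * 100 = (4.80 / 14.1) * 100 = 34.04%


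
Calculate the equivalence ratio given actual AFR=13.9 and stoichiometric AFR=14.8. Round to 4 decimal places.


phi = AFR_stoich / AFR_actual
phi = 14.8 / 13.9 = 1.0647


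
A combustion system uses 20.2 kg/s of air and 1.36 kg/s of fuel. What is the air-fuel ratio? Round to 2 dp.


AFR = m_air / m_fuel
AFR = 20.2 / 1.36 = 14.85


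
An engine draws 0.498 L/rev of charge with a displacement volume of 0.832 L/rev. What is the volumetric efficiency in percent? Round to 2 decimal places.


eta_v = (V_actual / V_disp) * 100
Ratio = 0.498 / 0.832 = 0.5986
eta_v = 0.5986 * 100 = 59.86%


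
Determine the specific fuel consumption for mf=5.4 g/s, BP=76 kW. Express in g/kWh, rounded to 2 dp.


SFC = (mf / BP) * 3600
Rate = 5.4 / 76 = 0.071053 g/(s*kW)
SFC = 0.071053 * 3600 = 255.79 g/kWh


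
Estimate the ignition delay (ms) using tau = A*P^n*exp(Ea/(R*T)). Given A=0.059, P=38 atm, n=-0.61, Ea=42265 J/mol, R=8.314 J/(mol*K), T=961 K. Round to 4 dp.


tau = A * P^n * exp(Ea/(R*T))
P^n = 38^(-0.61) = 0.10872565
Ea/(R*T) = 42265/(8.314*961) = 5.289900
exp(Ea/(R*T)) = 198.323600
tau = 0.059 * 0.10872565 * 198.323600 = 1.2722 ms


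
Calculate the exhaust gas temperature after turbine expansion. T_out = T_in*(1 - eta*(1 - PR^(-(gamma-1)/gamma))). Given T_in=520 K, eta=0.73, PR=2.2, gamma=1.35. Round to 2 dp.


T_out = T_in * (1 - eta * (1 - PR^(-(gamma-1)/gamma)))
Exponent = -(1.35-1)/1.35 = -0.25925926
PR^exp = 2.2^(-0.25925926) = 0.81512413
Factor = 1 - 0.73*(1 - 0.81512413) = 0.86504061
T_out = 520 * 0.86504061 = 449.82 K


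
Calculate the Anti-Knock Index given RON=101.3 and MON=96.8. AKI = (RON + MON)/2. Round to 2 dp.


AKI = (RON + MON) / 2
AKI = (101.3 + 96.8) / 2
AKI = 198.1 / 2 = 99.05


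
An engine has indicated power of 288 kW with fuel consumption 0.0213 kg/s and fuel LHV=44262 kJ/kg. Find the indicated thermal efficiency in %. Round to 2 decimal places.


eta_ith = (IP / (mf * LHV)) * 100
Denominator = 0.0213 * 44262 = 942.7806 kW
eta_ith = (288 / 942.7806) * 100 = 30.55%


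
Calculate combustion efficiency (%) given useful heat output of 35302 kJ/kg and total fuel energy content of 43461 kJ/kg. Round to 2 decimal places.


Efficiency = (Q_useful / Q_fuel) * 100
Efficiency = (35302 / 43461) * 100
Efficiency = 0.8123 * 100 = 81.23%


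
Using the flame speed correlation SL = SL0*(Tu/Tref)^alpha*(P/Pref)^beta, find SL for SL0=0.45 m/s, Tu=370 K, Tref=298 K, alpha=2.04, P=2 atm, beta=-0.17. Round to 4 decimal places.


SL = SL0 * (Tu/Tref)^alpha * (P/Pref)^beta
T ratio = 370/298 = 1.24161074
(T ratio)^alpha = 1.24161074^2.04 = 1.555000
(P/Pref)^beta = 2^(-0.17) = 0.888843
SL = 0.45 * 1.555000 * 0.888843 = 0.6220 m/s


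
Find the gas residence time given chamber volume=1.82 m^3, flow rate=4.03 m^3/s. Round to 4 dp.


tau = V / Q_flow
tau = 1.82 / 4.03 = 0.4516 s


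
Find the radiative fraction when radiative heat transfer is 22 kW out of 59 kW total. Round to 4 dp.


f_rad = Q_rad / Q_total
f_rad = 22 / 59 = 0.3729


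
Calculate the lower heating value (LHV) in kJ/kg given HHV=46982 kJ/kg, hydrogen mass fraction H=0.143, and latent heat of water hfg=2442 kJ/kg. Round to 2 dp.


LHV = HHV - hfg * 9 * H
Water correction = 2442 * 9 * 0.143 = 3142.854 kJ/kg
LHV = 46982 - 3142.854 = 43839.15 kJ/kg


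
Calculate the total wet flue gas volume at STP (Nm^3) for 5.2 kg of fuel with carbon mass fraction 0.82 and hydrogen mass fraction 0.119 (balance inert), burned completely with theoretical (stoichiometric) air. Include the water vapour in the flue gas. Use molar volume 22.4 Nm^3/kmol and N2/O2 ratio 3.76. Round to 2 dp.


Per kg fuel: CO2 = (C/12 kmol)*22.4 = (0.82/12)*22.4 = 1.53067 Nm^3
Per kg fuel: H2O = (H/2 kmol)*22.4 = (0.119/2)*22.4 = 1.33280 Nm^3
O2 needed per kg fuel = C/12 + H/4 = 0.82/12 + 0.119/4 = 0.09808333 kmol
Per kg fuel: N2 = O2*3.76*22.4 = 0.09808333*3.76*22.4 = 8.26097 Nm^3
Total per kg = 1.53067 + 1.33280 + 8.26097 = 11.12444 Nm^3
Total = 11.12444 * 5.2 = 57.85 Nm^3


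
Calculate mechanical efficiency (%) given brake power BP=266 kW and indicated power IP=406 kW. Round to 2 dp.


eta_mech = (BP / IP) * 100
Ratio = 266 / 406 = 0.6552
eta_mech = 0.6552 * 100 = 65.52%


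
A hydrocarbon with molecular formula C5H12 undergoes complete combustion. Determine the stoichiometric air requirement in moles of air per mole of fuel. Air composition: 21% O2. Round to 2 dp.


Balanced combustion: C5H12 + 8 O2 -> 5 CO2 + 6 H2O
O2 needed = C + H/4 = 5 + 12/4 = 8.00 moles
Air moles = O2 / 0.21 = 8.00 / 0.21 = 38.10 moles air


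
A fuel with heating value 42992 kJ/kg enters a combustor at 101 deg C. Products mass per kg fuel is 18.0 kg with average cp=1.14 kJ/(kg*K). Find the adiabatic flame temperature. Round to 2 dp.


T_ad = T_in + Hc / (m_p * cp)
Denominator = 18.0 * 1.14 = 20.5200
Temperature rise = 42992 / 20.5200 = 2095.13 K
T_ad = 101 + 2095.13 = 2196.13 deg C


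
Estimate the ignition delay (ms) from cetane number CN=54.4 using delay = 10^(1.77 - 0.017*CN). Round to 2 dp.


delay = 10^(1.77 - 0.017*CN)
Exponent = 1.77 - 0.017*54.4 = 0.8452
delay = 10^0.8452 = 7.00 ms


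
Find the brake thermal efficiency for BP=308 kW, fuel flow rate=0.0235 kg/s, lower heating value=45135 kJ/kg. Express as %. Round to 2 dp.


eta_BTE = (BP / (mf * LHV)) * 100
Denominator = 0.0235 * 45135 = 1060.6725 kW
eta_BTE = (308 / 1060.6725) * 100 = 29.04%


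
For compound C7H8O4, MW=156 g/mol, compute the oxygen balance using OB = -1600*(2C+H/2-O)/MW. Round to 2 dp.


OB = -1600 * (2C + H/2 - O) / MW
Inner = 2*7 + 8/2 - 4 = 14.00
OB = -1600 * 14.00 / 156 = -143.59%


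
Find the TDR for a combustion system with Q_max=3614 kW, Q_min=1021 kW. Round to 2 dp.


TDR = Q_max / Q_min
TDR = 3614 / 1021 = 3.54


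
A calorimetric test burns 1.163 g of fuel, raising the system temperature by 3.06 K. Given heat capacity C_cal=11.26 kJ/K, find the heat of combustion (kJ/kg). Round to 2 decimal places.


Hc = C_cal * delta_T / m_fuel
Q_released = 11.26 * 3.06 = 34.4556 kJ
m_fuel = 1.163 g = 1.163/1000 kg = 0.001163 kg
Hc = 34.4556 / 0.001163 = 29626.48 kJ/kg


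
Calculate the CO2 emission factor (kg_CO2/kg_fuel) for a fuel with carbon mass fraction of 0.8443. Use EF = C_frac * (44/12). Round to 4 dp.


EF = C_frac * (M_CO2 / M_C)
EF = 0.8443 * (44/12)
EF = 0.8443 * 3.666667 = 3.0958 kg_CO2/kg_fuel


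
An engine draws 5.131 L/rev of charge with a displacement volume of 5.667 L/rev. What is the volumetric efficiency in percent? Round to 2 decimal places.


eta_v = (V_actual / V_disp) * 100
Ratio = 5.131 / 5.667 = 0.9054
eta_v = 0.9054 * 100 = 90.54%


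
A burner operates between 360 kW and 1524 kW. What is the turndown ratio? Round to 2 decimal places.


TDR = Q_max / Q_min
TDR = 1524 / 360 = 4.23


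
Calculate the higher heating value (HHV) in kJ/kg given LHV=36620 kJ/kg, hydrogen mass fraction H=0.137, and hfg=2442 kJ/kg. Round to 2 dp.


HHV = LHV + hfg * 9 * H
Water addition = 2442 * 9 * 0.137 = 3010.986 kJ/kg
HHV = 36620 + 3010.986 = 39630.99 kJ/kg


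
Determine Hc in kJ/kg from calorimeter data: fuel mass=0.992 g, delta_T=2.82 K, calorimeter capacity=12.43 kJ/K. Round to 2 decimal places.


Hc = C_cal * delta_T / m_fuel
Q_released = 12.43 * 2.82 = 35.0526 kJ
m_fuel = 0.992 g = 0.992/1000 kg = 0.000992 kg
Hc = 35.0526 / 0.000992 = 35335.28 kJ/kg


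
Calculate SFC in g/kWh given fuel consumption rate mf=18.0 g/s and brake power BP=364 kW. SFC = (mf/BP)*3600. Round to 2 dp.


SFC = (mf / BP) * 3600
Rate = 18.0 / 364 = 0.049451 g/(s*kW)
SFC = 0.049451 * 3600 = 178.02 g/kWh


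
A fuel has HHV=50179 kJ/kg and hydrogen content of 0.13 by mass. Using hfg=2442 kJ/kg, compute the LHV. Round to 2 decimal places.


LHV = HHV - hfg * 9 * H
Water correction = 2442 * 9 * 0.13 = 2857.140 kJ/kg
LHV = 50179 - 2857.140 = 47321.86 kJ/kg


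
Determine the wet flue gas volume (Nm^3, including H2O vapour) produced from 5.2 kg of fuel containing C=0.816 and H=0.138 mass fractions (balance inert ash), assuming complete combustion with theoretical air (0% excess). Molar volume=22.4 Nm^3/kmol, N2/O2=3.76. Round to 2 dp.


Per kg fuel: CO2 = (C/12 kmol)*22.4 = (0.816/12)*22.4 = 1.52320 Nm^3
Per kg fuel: H2O = (H/2 kmol)*22.4 = (0.138/2)*22.4 = 1.54560 Nm^3
O2 needed per kg fuel = C/12 + H/4 = 0.816/12 + 0.138/4 = 0.10250000 kmol
Per kg fuel: N2 = O2*3.76*22.4 = 0.10250000*3.76*22.4 = 8.63296 Nm^3
Total per kg = 1.52320 + 1.54560 + 8.63296 = 11.70176 Nm^3
Total = 11.70176 * 5.2 = 60.85 Nm^3


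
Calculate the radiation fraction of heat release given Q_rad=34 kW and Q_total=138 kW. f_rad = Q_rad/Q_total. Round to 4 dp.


f_rad = Q_rad / Q_total
f_rad = 34 / 138 = 0.2464


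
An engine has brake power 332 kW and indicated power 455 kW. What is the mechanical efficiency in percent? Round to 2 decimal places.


eta_mech = (BP / IP) * 100
Ratio = 332 / 455 = 0.7297
eta_mech = 0.7297 * 100 = 72.97%


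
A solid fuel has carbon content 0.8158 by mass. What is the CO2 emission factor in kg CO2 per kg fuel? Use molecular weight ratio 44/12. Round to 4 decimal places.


EF = C_frac * (M_CO2 / M_C)
EF = 0.8158 * (44/12)
EF = 0.8158 * 3.666667 = 2.9913 kg_CO2/kg_fuel


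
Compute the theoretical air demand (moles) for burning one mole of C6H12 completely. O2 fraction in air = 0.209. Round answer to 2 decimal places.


Balanced combustion: C6H12 + 9 O2 -> 6 CO2 + 6 H2O
O2 needed = C + H/4 = 6 + 12/4 = 9.00 moles
Air moles = O2 / 0.209 = 9.00 / 0.209 = 43.06 moles air


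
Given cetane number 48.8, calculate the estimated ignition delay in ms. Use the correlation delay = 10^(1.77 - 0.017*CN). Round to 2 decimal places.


delay = 10^(1.77 - 0.017*CN)
Exponent = 1.77 - 0.017*48.8 = 0.9404
delay = 10^0.9404 = 8.72 ms


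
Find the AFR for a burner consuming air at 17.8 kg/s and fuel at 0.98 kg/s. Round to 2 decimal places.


AFR = m_air / m_fuel
AFR = 17.8 / 0.98 = 18.16


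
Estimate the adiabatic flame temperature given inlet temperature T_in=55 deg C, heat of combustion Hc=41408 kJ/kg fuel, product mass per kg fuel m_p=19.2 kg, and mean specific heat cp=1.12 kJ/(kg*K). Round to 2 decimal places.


T_ad = T_in + Hc / (m_p * cp)
Denominator = 19.2 * 1.12 = 21.5040
Temperature rise = 41408 / 21.5040 = 1925.60 K
T_ad = 55 + 1925.60 = 1980.60 deg C


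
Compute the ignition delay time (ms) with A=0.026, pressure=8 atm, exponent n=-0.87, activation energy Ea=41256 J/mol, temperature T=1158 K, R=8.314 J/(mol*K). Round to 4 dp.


tau = A * P^n * exp(Ea/(R*T))
P^n = 8^(-0.87) = 0.16379918
Ea/(R*T) = 41256/(8.314*1158) = 4.285175
exp(Ea/(R*T)) = 72.615236
tau = 0.026 * 0.16379918 * 72.615236 = 0.3093 ms


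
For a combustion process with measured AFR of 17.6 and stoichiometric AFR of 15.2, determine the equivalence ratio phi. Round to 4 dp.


phi = AFR_stoich / AFR_actual
phi = 15.2 / 17.6 = 0.8636


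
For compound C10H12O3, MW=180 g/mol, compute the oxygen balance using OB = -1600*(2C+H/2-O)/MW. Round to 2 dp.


OB = -1600 * (2C + H/2 - O) / MW
Inner = 2*10 + 12/2 - 3 = 23.00
OB = -1600 * 23.00 / 180 = -204.44%


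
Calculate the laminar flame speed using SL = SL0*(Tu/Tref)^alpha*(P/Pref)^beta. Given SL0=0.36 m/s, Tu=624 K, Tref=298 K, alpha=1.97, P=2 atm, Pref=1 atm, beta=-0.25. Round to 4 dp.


SL = SL0 * (Tu/Tref)^alpha * (P/Pref)^beta
T ratio = 624/298 = 2.09395973
(T ratio)^alpha = 2.09395973^1.97 = 4.288522
(P/Pref)^beta = 2^(-0.25) = 0.840896
SL = 0.36 * 4.288522 * 0.840896 = 1.2982 m/s


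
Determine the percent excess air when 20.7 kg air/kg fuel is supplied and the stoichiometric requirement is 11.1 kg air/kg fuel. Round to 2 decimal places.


Excess air = actual - stoichiometric = 20.7 - 11.1 = 9.60 kg/kg fuel
Excess air % = (excess / stoich) * 100 = (9.60 / 11.1) * 100 = 86.49%


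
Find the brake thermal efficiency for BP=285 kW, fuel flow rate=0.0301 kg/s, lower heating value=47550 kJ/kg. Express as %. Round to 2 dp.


eta_BTE = (BP / (mf * LHV)) * 100
Denominator = 0.0301 * 47550 = 1431.2550 kW
eta_BTE = (285 / 1431.2550) * 100 = 19.91%


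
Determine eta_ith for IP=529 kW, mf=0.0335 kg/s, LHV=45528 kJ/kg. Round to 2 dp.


eta_ith = (IP / (mf * LHV)) * 100
Denominator = 0.0335 * 45528 = 1525.1880 kW
eta_ith = (529 / 1525.1880) * 100 = 34.68%


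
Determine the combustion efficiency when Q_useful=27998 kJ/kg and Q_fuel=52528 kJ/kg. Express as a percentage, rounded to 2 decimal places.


Efficiency = (Q_useful / Q_fuel) * 100
Efficiency = (27998 / 52528) * 100
Efficiency = 0.5330 * 100 = 53.30%


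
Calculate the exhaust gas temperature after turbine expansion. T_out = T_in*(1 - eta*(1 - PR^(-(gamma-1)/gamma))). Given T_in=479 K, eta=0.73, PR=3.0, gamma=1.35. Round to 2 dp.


T_out = T_in * (1 - eta * (1 - PR^(-(gamma-1)/gamma)))
Exponent = -(1.35-1)/1.35 = -0.25925926
PR^exp = 3.0^(-0.25925926) = 0.75214556
Factor = 1 - 0.73*(1 - 0.75214556) = 0.81906626
T_out = 479 * 0.81906626 = 392.33 K


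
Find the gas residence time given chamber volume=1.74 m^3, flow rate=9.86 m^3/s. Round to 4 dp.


tau = V / Q_flow
tau = 1.74 / 9.86 = 0.1765 s


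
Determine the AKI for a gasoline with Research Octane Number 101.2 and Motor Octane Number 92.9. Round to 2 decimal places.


AKI = (RON + MON) / 2
AKI = (101.2 + 92.9) / 2
AKI = 194.1 / 2 = 97.05


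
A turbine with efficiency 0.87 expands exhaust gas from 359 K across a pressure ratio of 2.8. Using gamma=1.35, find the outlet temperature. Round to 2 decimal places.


T_out = T_in * (1 - eta * (1 - PR^(-(gamma-1)/gamma)))
Exponent = -(1.35-1)/1.35 = -0.25925926
PR^exp = 2.8^(-0.25925926) = 0.76572026
Factor = 1 - 0.87*(1 - 0.76572026) = 0.79617663
T_out = 359 * 0.79617663 = 285.83 K


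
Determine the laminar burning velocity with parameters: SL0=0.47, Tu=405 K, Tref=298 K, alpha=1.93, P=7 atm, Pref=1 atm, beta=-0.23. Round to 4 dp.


SL = SL0 * (Tu/Tref)^alpha * (P/Pref)^beta
T ratio = 405/298 = 1.35906040
(T ratio)^alpha = 1.35906040^1.93 = 1.807802
(P/Pref)^beta = 7^(-0.23) = 0.639186
SL = 0.47 * 1.807802 * 0.639186 = 0.5431 m/s


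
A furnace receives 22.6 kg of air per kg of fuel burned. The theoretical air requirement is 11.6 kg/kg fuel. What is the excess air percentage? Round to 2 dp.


Excess air = actual - stoichiometric = 22.6 - 11.6 = 11.00 kg/kg fuel
Excess air % = (excess / stoich) * 100 = (11.00 / 11.6) * 100 = 94.83%


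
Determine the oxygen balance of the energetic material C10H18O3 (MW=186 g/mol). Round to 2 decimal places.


OB = -1600 * (2C + H/2 - O) / MW
Inner = 2*10 + 18/2 - 3 = 26.00
OB = -1600 * 26.00 / 186 = -223.66%


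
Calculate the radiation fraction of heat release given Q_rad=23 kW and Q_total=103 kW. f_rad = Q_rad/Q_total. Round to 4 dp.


f_rad = Q_rad / Q_total
f_rad = 23 / 103 = 0.2233


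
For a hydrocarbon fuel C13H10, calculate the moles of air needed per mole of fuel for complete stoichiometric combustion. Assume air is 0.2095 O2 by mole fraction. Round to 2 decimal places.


Balanced combustion: C13H10 + 15.5 O2 -> 13 CO2 + 5 H2O
O2 needed = C + H/4 = 13 + 10/4 = 15.50 moles
Air moles = O2 / 0.2095 = 15.50 / 0.2095 = 73.99 moles air


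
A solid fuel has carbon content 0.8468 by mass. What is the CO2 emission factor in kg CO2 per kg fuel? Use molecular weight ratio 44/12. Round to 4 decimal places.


EF = C_frac * (M_CO2 / M_C)
EF = 0.8468 * (44/12)
EF = 0.8468 * 3.666667 = 3.1049 kg_CO2/kg_fuel


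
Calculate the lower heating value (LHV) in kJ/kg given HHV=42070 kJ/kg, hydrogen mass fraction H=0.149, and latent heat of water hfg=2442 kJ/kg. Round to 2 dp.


LHV = HHV - hfg * 9 * H
Water correction = 2442 * 9 * 0.149 = 3274.722 kJ/kg
LHV = 42070 - 3274.722 = 38795.28 kJ/kg


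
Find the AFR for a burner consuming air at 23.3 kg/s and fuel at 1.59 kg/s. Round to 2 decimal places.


AFR = m_air / m_fuel
AFR = 23.3 / 1.59 = 14.65


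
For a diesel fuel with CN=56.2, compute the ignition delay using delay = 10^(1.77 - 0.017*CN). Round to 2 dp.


delay = 10^(1.77 - 0.017*CN)
Exponent = 1.77 - 0.017*56.2 = 0.8146
delay = 10^0.8146 = 6.53 ms


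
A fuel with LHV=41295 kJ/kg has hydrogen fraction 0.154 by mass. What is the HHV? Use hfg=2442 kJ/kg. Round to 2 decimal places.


HHV = LHV + hfg * 9 * H
Water addition = 2442 * 9 * 0.154 = 3384.612 kJ/kg
HHV = 41295 + 3384.612 = 44679.61 kJ/kg


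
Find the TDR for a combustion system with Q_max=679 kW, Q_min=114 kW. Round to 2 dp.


TDR = Q_max / Q_min
TDR = 679 / 114 = 5.96


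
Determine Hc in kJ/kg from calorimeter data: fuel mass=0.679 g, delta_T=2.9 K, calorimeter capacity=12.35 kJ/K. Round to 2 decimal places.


Hc = C_cal * delta_T / m_fuel
Q_released = 12.35 * 2.9 = 35.8150 kJ
m_fuel = 0.679 g = 0.679/1000 kg = 0.000679 kg
Hc = 35.8150 / 0.000679 = 52746.69 kJ/kg


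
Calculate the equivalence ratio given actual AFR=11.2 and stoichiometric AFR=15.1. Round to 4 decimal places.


phi = AFR_stoich / AFR_actual
phi = 15.1 / 11.2 = 1.3482


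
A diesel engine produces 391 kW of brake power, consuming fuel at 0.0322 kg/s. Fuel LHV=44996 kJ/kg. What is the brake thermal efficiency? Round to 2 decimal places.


eta_BTE = (BP / (mf * LHV)) * 100
Denominator = 0.0322 * 44996 = 1448.8712 kW
eta_BTE = (391 / 1448.8712) * 100 = 26.99%


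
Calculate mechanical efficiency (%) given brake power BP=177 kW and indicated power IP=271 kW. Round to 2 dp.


eta_mech = (BP / IP) * 100
Ratio = 177 / 271 = 0.6531
eta_mech = 0.6531 * 100 = 65.31%


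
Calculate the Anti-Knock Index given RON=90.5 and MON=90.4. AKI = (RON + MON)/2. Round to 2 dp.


AKI = (RON + MON) / 2
AKI = (90.5 + 90.4) / 2
AKI = 180.9 / 2 = 90.45


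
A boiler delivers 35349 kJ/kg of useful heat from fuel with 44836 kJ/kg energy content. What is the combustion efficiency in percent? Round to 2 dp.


Efficiency = (Q_useful / Q_fuel) * 100
Efficiency = (35349 / 44836) * 100
Efficiency = 0.7884 * 100 = 78.84%


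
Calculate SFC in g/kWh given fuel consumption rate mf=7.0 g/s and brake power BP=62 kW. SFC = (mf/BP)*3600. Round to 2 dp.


SFC = (mf / BP) * 3600
Rate = 7.0 / 62 = 0.112903 g/(s*kW)
SFC = 0.112903 * 3600 = 406.45 g/kWh


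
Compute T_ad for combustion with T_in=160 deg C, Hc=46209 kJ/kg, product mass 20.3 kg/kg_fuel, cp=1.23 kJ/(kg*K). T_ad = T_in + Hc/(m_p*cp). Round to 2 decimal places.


T_ad = T_in + Hc / (m_p * cp)
Denominator = 20.3 * 1.23 = 24.9690
Temperature rise = 46209 / 24.9690 = 1850.65 K
T_ad = 160 + 1850.65 = 2010.65 deg C


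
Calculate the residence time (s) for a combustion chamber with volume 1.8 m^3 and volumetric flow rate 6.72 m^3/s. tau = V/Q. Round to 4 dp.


tau = V / Q_flow
tau = 1.8 / 6.72 = 0.2679 s


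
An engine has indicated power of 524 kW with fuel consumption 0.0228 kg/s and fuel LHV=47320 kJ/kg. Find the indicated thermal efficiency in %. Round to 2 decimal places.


eta_ith = (IP / (mf * LHV)) * 100
Denominator = 0.0228 * 47320 = 1078.8960 kW
eta_ith = (524 / 1078.8960) * 100 = 48.57%


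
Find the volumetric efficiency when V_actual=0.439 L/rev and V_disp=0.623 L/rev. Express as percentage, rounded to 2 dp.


eta_v = (V_actual / V_disp) * 100
Ratio = 0.439 / 0.623 = 0.7047
eta_v = 0.7047 * 100 = 70.47%


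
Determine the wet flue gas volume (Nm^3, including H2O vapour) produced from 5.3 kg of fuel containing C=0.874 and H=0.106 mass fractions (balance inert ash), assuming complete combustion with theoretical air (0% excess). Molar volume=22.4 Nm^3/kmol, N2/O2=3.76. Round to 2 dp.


Per kg fuel: CO2 = (C/12 kmol)*22.4 = (0.874/12)*22.4 = 1.63147 Nm^3
Per kg fuel: H2O = (H/2 kmol)*22.4 = (0.106/2)*22.4 = 1.18720 Nm^3
O2 needed per kg fuel = C/12 + H/4 = 0.874/12 + 0.106/4 = 0.09933333 kmol
Per kg fuel: N2 = O2*3.76*22.4 = 0.09933333*3.76*22.4 = 8.36625 Nm^3
Total per kg = 1.63147 + 1.18720 + 8.36625 = 11.18492 Nm^3
Total = 11.18492 * 5.3 = 59.28 Nm^3


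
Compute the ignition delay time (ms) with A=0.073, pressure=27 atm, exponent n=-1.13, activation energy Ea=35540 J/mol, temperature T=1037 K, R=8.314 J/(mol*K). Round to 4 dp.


tau = A * P^n * exp(Ea/(R*T))
P^n = 27^(-1.13) = 0.02413009
Ea/(R*T) = 35540/(8.314*1037) = 4.122196
exp(Ea/(R*T)) = 61.694580
tau = 0.073 * 0.02413009 * 61.694580 = 0.1087 ms


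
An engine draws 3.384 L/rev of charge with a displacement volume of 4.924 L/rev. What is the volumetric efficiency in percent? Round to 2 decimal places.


eta_v = (V_actual / V_disp) * 100
Ratio = 3.384 / 4.924 = 0.6872
eta_v = 0.6872 * 100 = 68.72%


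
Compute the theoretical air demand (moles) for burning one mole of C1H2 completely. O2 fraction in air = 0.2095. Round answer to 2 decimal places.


Balanced combustion: C1H2 + 1.5 O2 -> 1 CO2 + 1 H2O
O2 needed = C + H/4 = 1 + 2/4 = 1.50 moles
Air moles = O2 / 0.2095 = 1.50 / 0.2095 = 7.16 moles air


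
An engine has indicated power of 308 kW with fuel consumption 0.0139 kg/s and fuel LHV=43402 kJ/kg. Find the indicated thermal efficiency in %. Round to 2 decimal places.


eta_ith = (IP / (mf * LHV)) * 100
Denominator = 0.0139 * 43402 = 603.2878 kW
eta_ith = (308 / 603.2878) * 100 = 51.05%


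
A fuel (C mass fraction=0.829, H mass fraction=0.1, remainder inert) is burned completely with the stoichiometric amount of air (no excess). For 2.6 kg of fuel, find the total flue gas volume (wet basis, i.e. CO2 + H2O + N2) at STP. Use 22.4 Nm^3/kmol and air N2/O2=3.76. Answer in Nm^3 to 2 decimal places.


Per kg fuel: CO2 = (C/12 kmol)*22.4 = (0.829/12)*22.4 = 1.54747 Nm^3
Per kg fuel: H2O = (H/2 kmol)*22.4 = (0.1/2)*22.4 = 1.12000 Nm^3
O2 needed per kg fuel = C/12 + H/4 = 0.829/12 + 0.1/4 = 0.09408333 kmol
Per kg fuel: N2 = O2*3.76*22.4 = 0.09408333*3.76*22.4 = 7.92407 Nm^3
Total per kg = 1.54747 + 1.12000 + 7.92407 = 10.59154 Nm^3
Total = 10.59154 * 2.6 = 27.54 Nm^3


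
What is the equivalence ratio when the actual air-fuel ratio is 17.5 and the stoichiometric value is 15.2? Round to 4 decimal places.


phi = AFR_stoich / AFR_actual
phi = 15.2 / 17.5 = 0.8686


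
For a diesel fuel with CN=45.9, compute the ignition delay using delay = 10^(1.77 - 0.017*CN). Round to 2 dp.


delay = 10^(1.77 - 0.017*CN)
Exponent = 1.77 - 0.017*45.9 = 0.9897
delay = 10^0.9897 = 9.77 ms


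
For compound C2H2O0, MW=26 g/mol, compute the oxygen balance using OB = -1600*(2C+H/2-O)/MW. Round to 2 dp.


OB = -1600 * (2C + H/2 - O) / MW
Inner = 2*2 + 2/2 - 0 = 5.00
OB = -1600 * 5.00 / 26 = -307.69%


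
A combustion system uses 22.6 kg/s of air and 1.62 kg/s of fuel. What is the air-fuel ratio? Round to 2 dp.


AFR = m_air / m_fuel
AFR = 22.6 / 1.62 = 13.95


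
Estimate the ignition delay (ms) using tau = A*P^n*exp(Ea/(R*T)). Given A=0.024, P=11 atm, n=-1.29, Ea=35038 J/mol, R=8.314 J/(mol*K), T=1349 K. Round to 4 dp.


tau = A * P^n * exp(Ea/(R*T))
P^n = 11^(-1.29) = 0.04535273
Ea/(R*T) = 35038/(8.314*1349) = 3.124045
exp(Ea/(R*T)) = 22.738179
tau = 0.024 * 0.04535273 * 22.738179 = 0.0247 ms


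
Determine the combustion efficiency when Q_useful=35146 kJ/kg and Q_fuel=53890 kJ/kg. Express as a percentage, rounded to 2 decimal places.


Efficiency = (Q_useful / Q_fuel) * 100
Efficiency = (35146 / 53890) * 100
Efficiency = 0.6522 * 100 = 65.22%


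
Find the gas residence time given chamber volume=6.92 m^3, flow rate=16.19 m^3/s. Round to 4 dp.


tau = V / Q_flow
tau = 6.92 / 16.19 = 0.4274 s


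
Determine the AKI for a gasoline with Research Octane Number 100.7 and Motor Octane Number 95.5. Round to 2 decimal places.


AKI = (RON + MON) / 2
AKI = (100.7 + 95.5) / 2
AKI = 196.2 / 2 = 98.10


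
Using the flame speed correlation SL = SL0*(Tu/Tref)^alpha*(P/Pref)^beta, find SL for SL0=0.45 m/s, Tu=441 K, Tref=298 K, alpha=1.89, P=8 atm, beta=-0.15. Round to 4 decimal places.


SL = SL0 * (Tu/Tref)^alpha * (P/Pref)^beta
T ratio = 441/298 = 1.47986577
(T ratio)^alpha = 1.47986577^1.89 = 2.097588
(P/Pref)^beta = 8^(-0.15) = 0.732043
SL = 0.45 * 2.097588 * 0.732043 = 0.6910 m/s


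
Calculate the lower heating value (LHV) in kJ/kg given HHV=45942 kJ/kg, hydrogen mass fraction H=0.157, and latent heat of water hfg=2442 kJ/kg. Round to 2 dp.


LHV = HHV - hfg * 9 * H
Water correction = 2442 * 9 * 0.157 = 3450.546 kJ/kg
LHV = 45942 - 3450.546 = 42491.45 kJ/kg


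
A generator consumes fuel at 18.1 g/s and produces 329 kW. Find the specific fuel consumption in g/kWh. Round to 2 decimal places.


SFC = (mf / BP) * 3600
Rate = 18.1 / 329 = 0.055015 g/(s*kW)
SFC = 0.055015 * 3600 = 198.05 g/kWh


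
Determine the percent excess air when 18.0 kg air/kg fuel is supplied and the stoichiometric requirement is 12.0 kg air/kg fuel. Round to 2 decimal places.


Excess air = actual - stoichiometric = 18.0 - 12.0 = 6.00 kg/kg fuel
Excess air % = (excess / stoich) * 100 = (6.00 / 12.0) * 100 = 50.00%


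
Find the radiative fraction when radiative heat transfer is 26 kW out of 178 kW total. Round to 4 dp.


f_rad = Q_rad / Q_total
f_rad = 26 / 178 = 0.1461


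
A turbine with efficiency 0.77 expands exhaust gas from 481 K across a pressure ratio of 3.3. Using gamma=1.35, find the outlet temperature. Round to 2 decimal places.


T_out = T_in * (1 - eta * (1 - PR^(-(gamma-1)/gamma)))
Exponent = -(1.35-1)/1.35 = -0.25925926
PR^exp = 3.3^(-0.25925926) = 0.73378775
Factor = 1 - 0.77*(1 - 0.73378775) = 0.79501657
T_out = 481 * 0.79501657 = 382.40 K


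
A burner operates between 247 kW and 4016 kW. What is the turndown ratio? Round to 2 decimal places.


TDR = Q_max / Q_min
TDR = 4016 / 247 = 16.26


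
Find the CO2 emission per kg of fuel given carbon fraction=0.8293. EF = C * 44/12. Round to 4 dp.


EF = C_frac * (M_CO2 / M_C)
EF = 0.8293 * (44/12)
EF = 0.8293 * 3.666667 = 3.0408 kg_CO2/kg_fuel


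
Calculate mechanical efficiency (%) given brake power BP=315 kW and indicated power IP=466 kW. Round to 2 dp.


eta_mech = (BP / IP) * 100
Ratio = 315 / 466 = 0.6760
eta_mech = 0.6760 * 100 = 67.60%


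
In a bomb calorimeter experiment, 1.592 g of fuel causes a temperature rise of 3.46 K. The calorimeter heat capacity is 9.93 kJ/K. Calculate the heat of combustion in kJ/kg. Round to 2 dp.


Hc = C_cal * delta_T / m_fuel
Q_released = 9.93 * 3.46 = 34.3578 kJ
m_fuel = 1.592 g = 1.592/1000 kg = 0.001592 kg
Hc = 34.3578 / 0.001592 = 21581.53 kJ/kg


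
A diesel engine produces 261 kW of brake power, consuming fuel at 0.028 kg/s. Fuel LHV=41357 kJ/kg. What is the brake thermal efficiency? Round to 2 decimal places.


eta_BTE = (BP / (mf * LHV)) * 100
Denominator = 0.028 * 41357 = 1157.9960 kW
eta_BTE = (261 / 1157.9960) * 100 = 22.54%


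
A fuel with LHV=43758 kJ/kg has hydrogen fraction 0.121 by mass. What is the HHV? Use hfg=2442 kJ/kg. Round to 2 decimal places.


HHV = LHV + hfg * 9 * H
Water addition = 2442 * 9 * 0.121 = 2659.338 kJ/kg
HHV = 43758 + 2659.338 = 46417.34 kJ/kg


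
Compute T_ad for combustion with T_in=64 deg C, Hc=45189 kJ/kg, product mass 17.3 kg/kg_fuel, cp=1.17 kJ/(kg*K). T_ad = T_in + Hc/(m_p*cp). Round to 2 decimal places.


T_ad = T_in + Hc / (m_p * cp)
Denominator = 17.3 * 1.17 = 20.2410
Temperature rise = 45189 / 20.2410 = 2232.55 K
T_ad = 64 + 2232.55 = 2296.55 deg C


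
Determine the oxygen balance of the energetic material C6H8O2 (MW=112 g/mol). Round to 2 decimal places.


OB = -1600 * (2C + H/2 - O) / MW
Inner = 2*6 + 8/2 - 2 = 14.00
OB = -1600 * 14.00 / 112 = -200.00%


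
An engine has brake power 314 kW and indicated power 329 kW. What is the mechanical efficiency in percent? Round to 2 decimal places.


eta_mech = (BP / IP) * 100
Ratio = 314 / 329 = 0.9544
eta_mech = 0.9544 * 100 = 95.44%


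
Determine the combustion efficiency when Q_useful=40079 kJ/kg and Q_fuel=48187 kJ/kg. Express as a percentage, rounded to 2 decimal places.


Efficiency = (Q_useful / Q_fuel) * 100
Efficiency = (40079 / 48187) * 100
Efficiency = 0.8317 * 100 = 83.17%


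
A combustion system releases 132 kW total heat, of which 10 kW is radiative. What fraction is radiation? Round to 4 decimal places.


f_rad = Q_rad / Q_total
f_rad = 10 / 132 = 0.0758


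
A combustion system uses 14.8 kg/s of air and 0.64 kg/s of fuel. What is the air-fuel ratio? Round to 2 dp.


AFR = m_air / m_fuel
AFR = 14.8 / 0.64 = 23.13


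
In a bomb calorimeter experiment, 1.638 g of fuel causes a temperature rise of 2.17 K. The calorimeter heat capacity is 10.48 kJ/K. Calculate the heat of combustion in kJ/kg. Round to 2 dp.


Hc = C_cal * delta_T / m_fuel
Q_released = 10.48 * 2.17 = 22.7416 kJ
m_fuel = 1.638 g = 1.638/1000 kg = 0.001638 kg
Hc = 22.7416 / 0.001638 = 13883.76 kJ/kg


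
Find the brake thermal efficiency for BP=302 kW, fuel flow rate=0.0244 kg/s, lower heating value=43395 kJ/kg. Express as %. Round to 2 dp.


eta_BTE = (BP / (mf * LHV)) * 100
Denominator = 0.0244 * 43395 = 1058.8380 kW
eta_BTE = (302 / 1058.8380) * 100 = 28.52%


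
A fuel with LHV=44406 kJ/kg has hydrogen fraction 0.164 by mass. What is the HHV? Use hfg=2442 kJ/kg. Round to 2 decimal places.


HHV = LHV + hfg * 9 * H
Water addition = 2442 * 9 * 0.164 = 3604.392 kJ/kg
HHV = 44406 + 3604.392 = 48010.39 kJ/kg


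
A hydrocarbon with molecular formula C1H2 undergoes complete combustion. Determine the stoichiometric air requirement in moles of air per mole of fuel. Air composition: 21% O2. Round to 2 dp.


Balanced combustion: C1H2 + 1.5 O2 -> 1 CO2 + 1 H2O
O2 needed = C + H/4 = 1 + 2/4 = 1.50 moles
Air moles = O2 / 0.21 = 1.50 / 0.21 = 7.14 moles air


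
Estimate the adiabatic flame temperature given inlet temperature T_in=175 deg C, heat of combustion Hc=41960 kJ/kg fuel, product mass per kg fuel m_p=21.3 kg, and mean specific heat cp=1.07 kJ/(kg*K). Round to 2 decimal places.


T_ad = T_in + Hc / (m_p * cp)
Denominator = 21.3 * 1.07 = 22.7910
Temperature rise = 41960 / 22.7910 = 1841.08 K
T_ad = 175 + 1841.08 = 2016.08 deg C


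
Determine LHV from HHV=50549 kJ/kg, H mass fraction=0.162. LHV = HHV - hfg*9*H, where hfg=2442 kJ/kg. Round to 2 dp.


LHV = HHV - hfg * 9 * H
Water correction = 2442 * 9 * 0.162 = 3560.436 kJ/kg
LHV = 50549 - 3560.436 = 46988.56 kJ/kg


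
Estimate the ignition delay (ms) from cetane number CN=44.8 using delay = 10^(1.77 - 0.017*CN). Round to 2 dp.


delay = 10^(1.77 - 0.017*CN)
Exponent = 1.77 - 0.017*44.8 = 1.0084
delay = 10^1.0084 = 10.20 ms


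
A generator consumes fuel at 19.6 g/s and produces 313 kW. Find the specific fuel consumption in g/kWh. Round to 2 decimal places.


SFC = (mf / BP) * 3600
Rate = 19.6 / 313 = 0.062620 g/(s*kW)
SFC = 0.062620 * 3600 = 225.43 g/kWh


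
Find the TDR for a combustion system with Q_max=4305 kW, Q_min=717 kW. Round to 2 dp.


TDR = Q_max / Q_min
TDR = 4305 / 717 = 6.00


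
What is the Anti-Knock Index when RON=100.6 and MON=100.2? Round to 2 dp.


AKI = (RON + MON) / 2
AKI = (100.6 + 100.2) / 2
AKI = 200.8 / 2 = 100.40


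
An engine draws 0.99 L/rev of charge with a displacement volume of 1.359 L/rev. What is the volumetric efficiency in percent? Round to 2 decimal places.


eta_v = (V_actual / V_disp) * 100
Ratio = 0.99 / 1.359 = 0.7285
eta_v = 0.7285 * 100 = 72.85%


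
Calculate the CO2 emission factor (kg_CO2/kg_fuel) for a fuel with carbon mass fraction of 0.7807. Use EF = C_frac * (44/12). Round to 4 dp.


EF = C_frac * (M_CO2 / M_C)
EF = 0.7807 * (44/12)
EF = 0.7807 * 3.666667 = 2.8626 kg_CO2/kg_fuel


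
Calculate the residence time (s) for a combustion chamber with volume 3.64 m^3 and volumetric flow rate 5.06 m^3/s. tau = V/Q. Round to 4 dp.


tau = V / Q_flow
tau = 3.64 / 5.06 = 0.7194 s


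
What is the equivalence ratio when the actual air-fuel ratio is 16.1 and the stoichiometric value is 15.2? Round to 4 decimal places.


phi = AFR_stoich / AFR_actual
phi = 15.2 / 16.1 = 0.9441


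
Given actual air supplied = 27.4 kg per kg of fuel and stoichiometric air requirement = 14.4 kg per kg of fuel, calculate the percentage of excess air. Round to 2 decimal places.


Excess air = actual - stoichiometric = 27.4 - 14.4 = 13.00 kg/kg fuel
Excess air % = (excess / stoich) * 100 = (13.00 / 14.4) * 100 = 90.28%


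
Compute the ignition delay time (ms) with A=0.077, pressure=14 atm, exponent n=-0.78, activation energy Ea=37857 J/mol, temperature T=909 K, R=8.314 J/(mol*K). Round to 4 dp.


tau = A * P^n * exp(Ea/(R*T))
P^n = 14^(-0.78) = 0.12764980
Ea/(R*T) = 37857/(8.314*909) = 5.009245
exp(Ea/(R*T)) = 149.791632
tau = 0.077 * 0.12764980 * 149.791632 = 1.4723 ms


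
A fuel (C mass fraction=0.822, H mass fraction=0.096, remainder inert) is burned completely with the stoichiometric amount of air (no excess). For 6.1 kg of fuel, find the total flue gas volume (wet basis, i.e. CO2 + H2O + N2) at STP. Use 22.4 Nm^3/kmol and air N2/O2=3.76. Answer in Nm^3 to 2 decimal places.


Per kg fuel: CO2 = (C/12 kmol)*22.4 = (0.822/12)*22.4 = 1.53440 Nm^3
Per kg fuel: H2O = (H/2 kmol)*22.4 = (0.096/2)*22.4 = 1.07520 Nm^3
O2 needed per kg fuel = C/12 + H/4 = 0.822/12 + 0.096/4 = 0.09250000 kmol
Per kg fuel: N2 = O2*3.76*22.4 = 0.09250000*3.76*22.4 = 7.79072 Nm^3
Total per kg = 1.53440 + 1.07520 + 7.79072 = 10.40032 Nm^3
Total = 10.40032 * 6.1 = 63.44 Nm^3


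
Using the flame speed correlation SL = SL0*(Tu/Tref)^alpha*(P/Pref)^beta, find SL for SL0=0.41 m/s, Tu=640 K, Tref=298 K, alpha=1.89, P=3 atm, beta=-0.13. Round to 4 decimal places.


SL = SL0 * (Tu/Tref)^alpha * (P/Pref)^beta
T ratio = 640/298 = 2.14765101
(T ratio)^alpha = 2.14765101^1.89 = 4.240445
(P/Pref)^beta = 3^(-0.13) = 0.866910
SL = 0.41 * 4.240445 * 0.866910 = 1.5072 m/s


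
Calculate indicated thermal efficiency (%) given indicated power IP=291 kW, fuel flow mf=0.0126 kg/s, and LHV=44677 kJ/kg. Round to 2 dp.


eta_ith = (IP / (mf * LHV)) * 100
Denominator = 0.0126 * 44677 = 562.9302 kW
eta_ith = (291 / 562.9302) * 100 = 51.69%


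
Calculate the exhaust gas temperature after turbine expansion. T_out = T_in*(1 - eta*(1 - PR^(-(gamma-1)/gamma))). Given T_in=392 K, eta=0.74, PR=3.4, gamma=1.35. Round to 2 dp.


T_out = T_in * (1 - eta * (1 - PR^(-(gamma-1)/gamma)))
Exponent = -(1.35-1)/1.35 = -0.25925926
PR^exp = 3.4^(-0.25925926) = 0.72813041
Factor = 1 - 0.74*(1 - 0.72813041) = 0.79881650
T_out = 392 * 0.79881650 = 313.14 K


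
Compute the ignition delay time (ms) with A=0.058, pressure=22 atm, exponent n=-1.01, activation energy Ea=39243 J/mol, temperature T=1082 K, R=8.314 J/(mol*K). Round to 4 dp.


tau = A * P^n * exp(Ea/(R*T))
P^n = 22^(-1.01) = 0.04407102
Ea/(R*T) = 39243/(8.314*1082) = 4.362394
exp(Ea/(R*T)) = 78.444732
tau = 0.058 * 0.04407102 * 78.444732 = 0.2005 ms


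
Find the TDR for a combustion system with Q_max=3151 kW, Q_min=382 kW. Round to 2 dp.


TDR = Q_max / Q_min
TDR = 3151 / 382 = 8.25


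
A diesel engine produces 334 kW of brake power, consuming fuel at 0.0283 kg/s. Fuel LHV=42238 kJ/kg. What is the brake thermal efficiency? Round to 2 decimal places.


eta_BTE = (BP / (mf * LHV)) * 100
Denominator = 0.0283 * 42238 = 1195.3354 kW
eta_BTE = (334 / 1195.3354) * 100 = 27.94%


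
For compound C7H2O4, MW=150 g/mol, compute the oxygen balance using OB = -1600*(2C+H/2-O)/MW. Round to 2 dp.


OB = -1600 * (2C + H/2 - O) / MW
Inner = 2*7 + 2/2 - 4 = 11.00
OB = -1600 * 11.00 / 150 = -117.33%


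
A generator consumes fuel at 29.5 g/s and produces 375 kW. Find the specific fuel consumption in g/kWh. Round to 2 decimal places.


SFC = (mf / BP) * 3600
Rate = 29.5 / 375 = 0.078667 g/(s*kW)
SFC = 0.078667 * 3600 = 283.20 g/kWh


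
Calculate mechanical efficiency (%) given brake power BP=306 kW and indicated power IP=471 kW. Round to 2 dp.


eta_mech = (BP / IP) * 100
Ratio = 306 / 471 = 0.6497
eta_mech = 0.6497 * 100 = 64.97%


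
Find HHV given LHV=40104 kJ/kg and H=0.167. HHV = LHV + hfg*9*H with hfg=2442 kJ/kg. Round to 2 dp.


HHV = LHV + hfg * 9 * H
Water addition = 2442 * 9 * 0.167 = 3670.326 kJ/kg
HHV = 40104 + 3670.326 = 43774.33 kJ/kg


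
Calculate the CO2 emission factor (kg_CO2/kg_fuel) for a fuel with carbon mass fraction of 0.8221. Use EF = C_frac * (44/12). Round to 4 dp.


EF = C_frac * (M_CO2 / M_C)
EF = 0.8221 * (44/12)
EF = 0.8221 * 3.666667 = 3.0144 kg_CO2/kg_fuel


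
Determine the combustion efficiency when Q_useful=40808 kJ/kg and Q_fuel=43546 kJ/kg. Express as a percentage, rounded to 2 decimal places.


Efficiency = (Q_useful / Q_fuel) * 100
Efficiency = (40808 / 43546) * 100
Efficiency = 0.9371 * 100 = 93.71%


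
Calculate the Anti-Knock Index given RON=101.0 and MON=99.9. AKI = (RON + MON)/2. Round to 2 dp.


AKI = (RON + MON) / 2
AKI = (101.0 + 99.9) / 2
AKI = 200.9 / 2 = 100.45


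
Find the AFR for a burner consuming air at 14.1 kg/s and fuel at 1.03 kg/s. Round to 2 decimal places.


AFR = m_air / m_fuel
AFR = 14.1 / 1.03 = 13.69


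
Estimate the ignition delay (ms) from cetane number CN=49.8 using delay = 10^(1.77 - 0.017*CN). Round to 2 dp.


delay = 10^(1.77 - 0.017*CN)
Exponent = 1.77 - 0.017*49.8 = 0.9234
delay = 10^0.9234 = 8.38 ms


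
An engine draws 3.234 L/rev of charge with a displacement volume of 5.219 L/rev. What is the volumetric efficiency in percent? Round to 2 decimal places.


eta_v = (V_actual / V_disp) * 100
Ratio = 3.234 / 5.219 = 0.6197
eta_v = 0.6197 * 100 = 61.97%


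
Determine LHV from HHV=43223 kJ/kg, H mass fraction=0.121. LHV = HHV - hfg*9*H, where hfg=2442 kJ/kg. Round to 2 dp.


LHV = HHV - hfg * 9 * H
Water correction = 2442 * 9 * 0.121 = 2659.338 kJ/kg
LHV = 43223 - 2659.338 = 40563.66 kJ/kg


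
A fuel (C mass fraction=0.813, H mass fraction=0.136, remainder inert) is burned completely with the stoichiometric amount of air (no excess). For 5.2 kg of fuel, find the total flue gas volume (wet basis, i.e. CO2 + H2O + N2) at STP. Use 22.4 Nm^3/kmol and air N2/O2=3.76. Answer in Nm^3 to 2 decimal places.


Per kg fuel: CO2 = (C/12 kmol)*22.4 = (0.813/12)*22.4 = 1.51760 Nm^3
Per kg fuel: H2O = (H/2 kmol)*22.4 = (0.136/2)*22.4 = 1.52320 Nm^3
O2 needed per kg fuel = C/12 + H/4 = 0.813/12 + 0.136/4 = 0.10175000 kmol
Per kg fuel: N2 = O2*3.76*22.4 = 0.10175000*3.76*22.4 = 8.56979 Nm^3
Total per kg = 1.51760 + 1.52320 + 8.56979 = 11.61059 Nm^3
Total = 11.61059 * 5.2 = 60.38 Nm^3


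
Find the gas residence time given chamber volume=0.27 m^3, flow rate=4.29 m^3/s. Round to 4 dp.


tau = V / Q_flow
tau = 0.27 / 4.29 = 0.0629 s


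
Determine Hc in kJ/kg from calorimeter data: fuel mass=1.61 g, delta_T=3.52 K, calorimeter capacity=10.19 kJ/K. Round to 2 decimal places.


Hc = C_cal * delta_T / m_fuel
Q_released = 10.19 * 3.52 = 35.8688 kJ
m_fuel = 1.61 g = 1.61/1000 kg = 0.001610 kg
Hc = 35.8688 / 0.001610 = 22278.76 kJ/kg


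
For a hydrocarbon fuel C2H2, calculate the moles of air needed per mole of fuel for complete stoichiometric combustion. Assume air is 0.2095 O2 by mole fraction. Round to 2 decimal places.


Balanced combustion: C2H2 + 2.5 O2 -> 2 CO2 + 1 H2O
O2 needed = C + H/4 = 2 + 2/4 = 2.50 moles
Air moles = O2 / 0.2095 = 2.50 / 0.2095 = 11.93 moles air
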